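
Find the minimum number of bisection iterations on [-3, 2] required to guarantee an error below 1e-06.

We need (b-a)/2^n ≤ 1e-06
(2 - (-3))/2^n ≤ 1e-06
5/2^n ≤ 1e-06
2^n ≥ 5000000
n ≥ log₂(5000000) = 22.25
n ≥ 23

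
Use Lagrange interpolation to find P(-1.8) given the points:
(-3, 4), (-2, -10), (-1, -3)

Lagrange interpolation formula:
P(x) = Σ yᵢ × Lᵢ(x)
where Lᵢ(x) = Π_{j≠i} (x - xⱼ)/(xᵢ - xⱼ)

L_0(-1.8) = (-1.8 - (-2))/(-3 - (-2)) × (-1.8 - (-1))/(-3 - (-1)) = -0.080000
L_1(-1.8) = (-1.8 - (-3))/(-2 - (-3)) × (-1.8 - (-1))/(-2 - (-1)) = 0.960000
L_2(-1.8) = (-1.8 - (-3))/(-1 - (-3)) × (-1.8 - (-2))/(-1 - (-2)) = 0.120000

P(-1.8) = 4×L_0(-1.8) + (-10)×L_1(-1.8) + (-3)×L_2(-1.8)
P(-1.8) = -10.280000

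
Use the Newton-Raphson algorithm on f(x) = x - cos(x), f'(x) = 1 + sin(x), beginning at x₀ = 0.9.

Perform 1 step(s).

f(x) = x - cos(x)
f'(x) = 1 + sin(x)
x₀ = 0.9

Newton-Raphson formula: x_{n+1} = x_n - f(x_n)/f'(x_n)

Iteration 1:
  f(0.900000) = 0.278390
  f'(0.900000) = 1.783327
  x_1 = 0.900000 - 0.278390/1.783327 = 0.743893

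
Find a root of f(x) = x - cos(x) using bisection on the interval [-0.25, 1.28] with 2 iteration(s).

f(x) = x - cos(x)
Initial interval: [-0.25, 1.28]

Iteration 1:
  c_1 = (-0.250000 + 1.280000)/2 = 0.515000
  f(c_1) = f(0.515000) = -0.355293
  f(a) × f(c) ≥ 0, new interval: [0.515000, 1.280000]
Iteration 2:
  c_2 = (0.515000 + 1.280000)/2 = 0.897500
  f(c_2) = f(0.897500) = 0.273934
  f(a) × f(c) < 0, new interval: [0.515000, 0.897500]

After 2 iteration(s), the approximation is c_2 = 0.897500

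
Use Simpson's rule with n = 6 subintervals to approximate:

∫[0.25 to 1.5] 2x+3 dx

f(x) = 2x+3
a = 0.25, b = 1.5, n = 6
h = (b - a)/n = 0.208333

Simpson's rule: (h/3)[f(x₀) + 4f(x₁) + 2f(x₂) + ... + f(xₙ)]

x_0 = 0.2500, f(x_0) = 3.500000, coefficient = 1
x_1 = 0.4583, f(x_1) = 3.916667, coefficient = 4
x_2 = 0.6667, f(x_2) = 4.333333, coefficient = 2
x_3 = 0.8750, f(x_3) = 4.750000, coefficient = 4
x_4 = 1.0833, f(x_4) = 5.166667, coefficient = 2
x_5 = 1.2917, f(x_5) = 5.583333, coefficient = 4
x_6 = 1.5000, f(x_6) = 6.000000, coefficient = 1

I ≈ (0.208333/3) × 85.500000 = 5.937500
Exact value: 5.937500
Error: 0.000000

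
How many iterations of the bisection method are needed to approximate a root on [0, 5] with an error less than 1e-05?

We need (b-a)/2^n ≤ 1e-05
(5 - 0)/2^n ≤ 1e-05
5/2^n ≤ 1e-05
2^n ≥ 500000
n ≥ log₂(500000) = 18.93
n ≥ 19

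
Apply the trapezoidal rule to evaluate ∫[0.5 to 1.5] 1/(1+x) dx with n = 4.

f(x) = 1/(1+x)
a = 0.5, b = 1.5, n = 4
h = (b - a)/n = 0.250000

Trapezoidal rule: (h/2)[f(x₀) + 2f(x₁) + 2f(x₂) + ... + f(xₙ)]

x_0 = 0.5000, f(x_0) = 0.666667, coefficient = 1
x_1 = 0.7500, f(x_1) = 0.571429, coefficient = 2
x_2 = 1.0000, f(x_2) = 0.500000, coefficient = 2
x_3 = 1.2500, f(x_3) = 0.444444, coefficient = 2
x_4 = 1.5000, f(x_4) = 0.400000, coefficient = 1

I ≈ (0.250000/2) × 4.098413 = 0.512302
Exact value: 0.510826
Error: 0.001476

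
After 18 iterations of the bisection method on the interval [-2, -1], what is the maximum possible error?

Bisection error bound: |error| ≤ (b-a)/2^n
|error| ≤ (-1 - (-2))/2^18 = 1/2^18
|error| ≤ 0.0000038147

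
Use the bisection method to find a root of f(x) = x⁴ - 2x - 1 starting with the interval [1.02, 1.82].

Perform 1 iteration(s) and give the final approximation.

f(x) = x⁴ - 2x - 1
Initial interval: [1.02, 1.82]

Iteration 1:
  c_1 = (1.020000 + 1.820000)/2 = 1.420000
  f(c_1) = f(1.420000) = 0.225869
  f(a) × f(c) < 0, new interval: [1.020000, 1.420000]

After 1 iteration(s), the approximation is c_1 = 1.420000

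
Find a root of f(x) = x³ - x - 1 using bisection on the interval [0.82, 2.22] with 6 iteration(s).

f(x) = x³ - x - 1
Initial interval: [0.82, 2.22]

Iteration 1:
  c_1 = (0.820000 + 2.220000)/2 = 1.520000
  f(c_1) = f(1.520000) = 0.991808
  f(a) × f(c) < 0, new interval: [0.820000, 1.520000]
Iteration 2:
  c_2 = (0.820000 + 1.520000)/2 = 1.170000
  f(c_2) = f(1.170000) = -0.568387
  f(a) × f(c) ≥ 0, new interval: [1.170000, 1.520000]
Iteration 3:
  c_3 = (1.170000 + 1.520000)/2 = 1.345000
  f(c_3) = f(1.345000) = 0.088139
  f(a) × f(c) < 0, new interval: [1.170000, 1.345000]
Iteration 4:
  c_4 = (1.170000 + 1.345000)/2 = 1.257500
  f(c_4) = f(1.257500) = -0.269007
  f(a) × f(c) ≥ 0, new interval: [1.257500, 1.345000]
Iteration 5:
  c_5 = (1.257500 + 1.345000)/2 = 1.301250
  f(c_5) = f(1.301250) = -0.097906
  f(a) × f(c) ≥ 0, new interval: [1.301250, 1.345000]
Iteration 6:
  c_6 = (1.301250 + 1.345000)/2 = 1.323125
  f(c_6) = f(1.323125) = -0.006783
  f(a) × f(c) ≥ 0, new interval: [1.323125, 1.345000]

After 6 iteration(s), the approximation is c_6 = 1.323125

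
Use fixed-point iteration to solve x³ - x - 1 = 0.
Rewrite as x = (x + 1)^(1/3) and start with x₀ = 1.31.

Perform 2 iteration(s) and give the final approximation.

Equation: x³ - x - 1 = 0
Fixed-point form: x = (x + 1)^(1/3)
x₀ = 1.31

x_1 = g(1.310000) = 1.321916
x_2 = g(1.321916) = 1.324186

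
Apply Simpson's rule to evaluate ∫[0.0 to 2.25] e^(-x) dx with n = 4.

f(x) = e^(-x)
a = 0.0, b = 2.25, n = 4
h = (b - a)/n = 0.562500

Simpson's rule: (h/3)[f(x₀) + 4f(x₁) + 2f(x₂) + ... + f(xₙ)]

x_0 = 0.0000, f(x_0) = 1.000000, coefficient = 1
x_1 = 0.5625, f(x_1) = 0.569783, coefficient = 4
x_2 = 1.1250, f(x_2) = 0.324652, coefficient = 2
x_3 = 1.6875, f(x_3) = 0.184981, coefficient = 4
x_4 = 2.2500, f(x_4) = 0.105399, coefficient = 1

I ≈ (0.562500/3) × 4.773761 = 0.895080
Exact value: 0.894601
Error: 0.000479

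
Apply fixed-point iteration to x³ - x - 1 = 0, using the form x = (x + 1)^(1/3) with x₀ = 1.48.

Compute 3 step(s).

Equation: x³ - x - 1 = 0
Fixed-point form: x = (x + 1)^(1/3)
x₀ = 1.48

x_1 = g(1.480000) = 1.353580
x_2 = g(1.353580) = 1.330178
x_3 = g(1.330178) = 1.325754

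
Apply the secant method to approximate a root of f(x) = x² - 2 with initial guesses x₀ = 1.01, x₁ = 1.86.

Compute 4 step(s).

f(x) = x² - 2
x₀ = 1.01, x₁ = 1.86

Secant formula: x_{n+1} = x_n - f(x_n)(x_n - x_{n-1})/(f(x_n) - f(x_{n-1}))

Iteration 1:
  f(1.010000) = -0.979900
  f(1.860000) = 1.459600
  x_2 = 1.860000 - 1.459600×(1.860000 - 1.010000)/(1.459600 - (-0.979900))
       = 1.351429
Iteration 2:
  f(1.860000) = 1.459600
  f(1.351429) = -0.173641
  x_3 = 1.351429 - (-0.173641)×(1.351429 - 1.860000)/(-0.173641 - 1.459600)
       = 1.405498
Iteration 3:
  f(1.351429) = -0.173641
  f(1.405498) = -0.024575
  x_4 = 1.405498 - (-0.024575)×(1.405498 - 1.351429)/(-0.024575 - (-0.173641))
       = 1.414412
Iteration 4:
  f(1.405498) = -0.024575
  f(1.414412) = 0.000561
  x_5 = 1.414412 - 0.000561×(1.414412 - 1.405498)/(0.000561 - (-0.024575))
       = 1.414213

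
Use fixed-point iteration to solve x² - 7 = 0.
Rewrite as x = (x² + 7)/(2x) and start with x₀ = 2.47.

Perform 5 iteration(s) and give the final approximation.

Equation: x² - 7 = 0
Fixed-point form: x = (x² + 7)/(2x)
x₀ = 2.47

x_1 = g(2.470000) = 2.652004
x_2 = g(2.652004) = 2.645759
x_3 = g(2.645759) = 2.645751
x_4 = g(2.645751) = 2.645751
x_5 = g(2.645751) = 2.645751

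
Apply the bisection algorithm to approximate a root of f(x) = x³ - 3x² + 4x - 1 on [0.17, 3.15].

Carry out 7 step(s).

f(x) = x³ - 3x² + 4x - 1
Initial interval: [0.17, 3.15]

Iteration 1:
  c_1 = (0.170000 + 3.150000)/2 = 1.660000
  f(c_1) = f(1.660000) = 1.947496
  f(a) × f(c) < 0, new interval: [0.170000, 1.660000]
Iteration 2:
  c_2 = (0.170000 + 1.660000)/2 = 0.915000
  f(c_2) = f(0.915000) = 0.914386
  f(a) × f(c) < 0, new interval: [0.170000, 0.915000]
Iteration 3:
  c_3 = (0.170000 + 0.915000)/2 = 0.542500
  f(c_3) = f(0.542500) = 0.446742
  f(a) × f(c) < 0, new interval: [0.170000, 0.542500]
Iteration 4:
  c_4 = (0.170000 + 0.542500)/2 = 0.356250
  f(c_4) = f(0.356250) = 0.089471
  f(a) × f(c) < 0, new interval: [0.170000, 0.356250]
Iteration 5:
  c_5 = (0.170000 + 0.356250)/2 = 0.263125
  f(c_5) = f(0.263125) = -0.136987
  f(a) × f(c) ≥ 0, new interval: [0.263125, 0.356250]
Iteration 6:
  c_6 = (0.263125 + 0.356250)/2 = 0.309688
  f(c_6) = f(0.309688) = -0.019268
  f(a) × f(c) ≥ 0, new interval: [0.309688, 0.356250]
Iteration 7:
  c_7 = (0.309688 + 0.356250)/2 = 0.332969
  f(c_7) = f(0.332969) = 0.036186
  f(a) × f(c) < 0, new interval: [0.309688, 0.332969]

After 7 iteration(s), the approximation is c_7 = 0.332969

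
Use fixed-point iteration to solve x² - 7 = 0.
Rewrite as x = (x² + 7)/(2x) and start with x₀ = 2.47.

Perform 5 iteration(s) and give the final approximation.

Equation: x² - 7 = 0
Fixed-point form: x = (x² + 7)/(2x)
x₀ = 2.47

x_1 = g(2.470000) = 2.652004
x_2 = g(2.652004) = 2.645759
x_3 = g(2.645759) = 2.645751
x_4 = g(2.645751) = 2.645751
x_5 = g(2.645751) = 2.645751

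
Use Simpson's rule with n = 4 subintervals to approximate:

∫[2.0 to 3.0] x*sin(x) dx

f(x) = x*sin(x)
a = 2.0, b = 3.0, n = 4
h = (b - a)/n = 0.250000

Simpson's rule: (h/3)[f(x₀) + 4f(x₁) + 2f(x₂) + ... + f(xₙ)]

x_0 = 2.0000, f(x_0) = 1.818595, coefficient = 1
x_1 = 2.2500, f(x_1) = 1.750665, coefficient = 4
x_2 = 2.5000, f(x_2) = 1.496180, coefficient = 2
x_3 = 2.7500, f(x_3) = 1.049568, coefficient = 4
x_4 = 3.0000, f(x_4) = 0.423360, coefficient = 1

I ≈ (0.250000/3) × 16.435245 = 1.369604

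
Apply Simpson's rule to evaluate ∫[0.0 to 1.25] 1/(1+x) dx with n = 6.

f(x) = 1/(1+x)
a = 0.0, b = 1.25, n = 6
h = (b - a)/n = 0.208333

Simpson's rule: (h/3)[f(x₀) + 4f(x₁) + 2f(x₂) + ... + f(xₙ)]

x_0 = 0.0000, f(x_0) = 1.000000, coefficient = 1
x_1 = 0.2083, f(x_1) = 0.827586, coefficient = 4
x_2 = 0.4167, f(x_2) = 0.705882, coefficient = 2
x_3 = 0.6250, f(x_3) = 0.615385, coefficient = 4
x_4 = 0.8333, f(x_4) = 0.545455, coefficient = 2
x_5 = 1.0417, f(x_5) = 0.489796, coefficient = 4
x_6 = 1.2500, f(x_6) = 0.444444, coefficient = 1

I ≈ (0.208333/3) × 11.678185 = 0.810985
Exact value: 0.810930
Error: 0.000055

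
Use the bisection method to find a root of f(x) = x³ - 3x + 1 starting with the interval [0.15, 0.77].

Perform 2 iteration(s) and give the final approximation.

f(x) = x³ - 3x + 1
Initial interval: [0.15, 0.77]

Iteration 1:
  c_1 = (0.150000 + 0.770000)/2 = 0.460000
  f(c_1) = f(0.460000) = -0.282664
  f(a) × f(c) < 0, new interval: [0.150000, 0.460000]
Iteration 2:
  c_2 = (0.150000 + 0.460000)/2 = 0.305000
  f(c_2) = f(0.305000) = 0.113373
  f(a) × f(c) ≥ 0, new interval: [0.305000, 0.460000]

After 2 iteration(s), the approximation is c_2 = 0.305000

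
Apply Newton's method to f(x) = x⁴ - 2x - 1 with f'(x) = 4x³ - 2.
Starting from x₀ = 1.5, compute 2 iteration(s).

f(x) = x⁴ - 2x - 1
f'(x) = 4x³ - 2
x₀ = 1.5

Newton-Raphson formula: x_{n+1} = x_n - f(x_n)/f'(x_n)

Iteration 1:
  f(1.500000) = 1.062500
  f'(1.500000) = 11.500000
  x_1 = 1.500000 - 1.062500/11.500000 = 1.407609
Iteration 2:
  f(1.407609) = 0.110579
  f'(1.407609) = 9.155931
  x_2 = 1.407609 - 0.110579/9.155931 = 1.395531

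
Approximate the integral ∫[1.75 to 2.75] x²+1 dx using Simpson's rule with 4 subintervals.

f(x) = x²+1
a = 1.75, b = 2.75, n = 4
h = (b - a)/n = 0.250000

Simpson's rule: (h/3)[f(x₀) + 4f(x₁) + 2f(x₂) + ... + f(xₙ)]

x_0 = 1.7500, f(x_0) = 4.062500, coefficient = 1
x_1 = 2.0000, f(x_1) = 5.000000, coefficient = 4
x_2 = 2.2500, f(x_2) = 6.062500, coefficient = 2
x_3 = 2.5000, f(x_3) = 7.250000, coefficient = 4
x_4 = 2.7500, f(x_4) = 8.562500, coefficient = 1

I ≈ (0.250000/3) × 73.750000 = 6.145833
Exact value: 6.145833
Error: 0.000000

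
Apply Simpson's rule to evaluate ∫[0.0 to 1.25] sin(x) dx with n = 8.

f(x) = sin(x)
a = 0.0, b = 1.25, n = 8
h = (b - a)/n = 0.156250

Simpson's rule: (h/3)[f(x₀) + 4f(x₁) + 2f(x₂) + ... + f(xₙ)]

x_0 = 0.0000, f(x_0) = 0.000000, coefficient = 1
x_1 = 0.1562, f(x_1) = 0.155615, coefficient = 4
x_2 = 0.3125, f(x_2) = 0.307439, coefficient = 2
x_3 = 0.4688, f(x_3) = 0.451771, coefficient = 4
x_4 = 0.6250, f(x_4) = 0.585097, coefficient = 2
x_5 = 0.7812, f(x_5) = 0.704168, coefficient = 4
x_6 = 0.9375, f(x_6) = 0.806081, coefficient = 2
x_7 = 1.0938, f(x_7) = 0.888355, coefficient = 4
x_8 = 1.2500, f(x_8) = 0.948985, coefficient = 1

I ≈ (0.156250/3) × 13.145854 = 0.684680
Exact value: 0.684678
Error: 0.000002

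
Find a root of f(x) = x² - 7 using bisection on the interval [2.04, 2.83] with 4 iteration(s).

f(x) = x² - 7
Initial interval: [2.04, 2.83]

Iteration 1:
  c_1 = (2.040000 + 2.830000)/2 = 2.435000
  f(c_1) = f(2.435000) = -1.070775
  f(a) × f(c) ≥ 0, new interval: [2.435000, 2.830000]
Iteration 2:
  c_2 = (2.435000 + 2.830000)/2 = 2.632500
  f(c_2) = f(2.632500) = -0.069944
  f(a) × f(c) ≥ 0, new interval: [2.632500, 2.830000]
Iteration 3:
  c_3 = (2.632500 + 2.830000)/2 = 2.731250
  f(c_3) = f(2.731250) = 0.459727
  f(a) × f(c) < 0, new interval: [2.632500, 2.731250]
Iteration 4:
  c_4 = (2.632500 + 2.731250)/2 = 2.681875
  f(c_4) = f(2.681875) = 0.192454
  f(a) × f(c) < 0, new interval: [2.632500, 2.681875]

After 4 iteration(s), the approximation is c_4 = 2.681875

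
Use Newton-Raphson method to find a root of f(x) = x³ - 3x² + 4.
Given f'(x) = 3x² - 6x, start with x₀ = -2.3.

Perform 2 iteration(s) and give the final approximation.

f(x) = x³ - 3x² + 4
f'(x) = 3x² - 6x
x₀ = -2.3

Newton-Raphson formula: x_{n+1} = x_n - f(x_n)/f'(x_n)

Iteration 1:
  f(-2.300000) = -24.037000
  f'(-2.300000) = 29.670000
  x_1 = -2.300000 - (-24.037000)/29.670000 = -1.489855
Iteration 2:
  f(-1.489855) = -5.965988
  f'(-1.489855) = 15.598135
  x_2 = -1.489855 - (-5.965988)/15.598135 = -1.107374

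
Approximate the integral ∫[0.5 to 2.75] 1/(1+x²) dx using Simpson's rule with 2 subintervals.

f(x) = 1/(1+x²)
a = 0.5, b = 2.75, n = 2
h = (b - a)/n = 1.125000

Simpson's rule: (h/3)[f(x₀) + 4f(x₁) + 2f(x₂) + ... + f(xₙ)]

x_0 = 0.5000, f(x_0) = 0.800000, coefficient = 1
x_1 = 1.6250, f(x_1) = 0.274678, coefficient = 4
x_2 = 2.7500, f(x_2) = 0.116788, coefficient = 1

I ≈ (1.125000/3) × 2.015501 = 0.755813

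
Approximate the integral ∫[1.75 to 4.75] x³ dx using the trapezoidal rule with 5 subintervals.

f(x) = x³
a = 1.75, b = 4.75, n = 5
h = (b - a)/n = 0.600000

Trapezoidal rule: (h/2)[f(x₀) + 2f(x₁) + 2f(x₂) + ... + f(xₙ)]

x_0 = 1.7500, f(x_0) = 5.359375, coefficient = 1
x_1 = 2.3500, f(x_1) = 12.977875, coefficient = 2
x_2 = 2.9500, f(x_2) = 25.672375, coefficient = 2
x_3 = 3.5500, f(x_3) = 44.738875, coefficient = 2
x_4 = 4.1500, f(x_4) = 71.473375, coefficient = 2
x_5 = 4.7500, f(x_5) = 107.171875, coefficient = 1

I ≈ (0.600000/2) × 422.256250 = 126.676875
Exact value: 124.921875
Error: 1.755000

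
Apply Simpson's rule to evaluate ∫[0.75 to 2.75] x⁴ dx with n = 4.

f(x) = x⁴
a = 0.75, b = 2.75, n = 4
h = (b - a)/n = 0.500000

Simpson's rule: (h/3)[f(x₀) + 4f(x₁) + 2f(x₂) + ... + f(xₙ)]

x_0 = 0.7500, f(x_0) = 0.316406, coefficient = 1
x_1 = 1.2500, f(x_1) = 2.441406, coefficient = 4
x_2 = 1.7500, f(x_2) = 9.378906, coefficient = 2
x_3 = 2.2500, f(x_3) = 25.628906, coefficient = 4
x_4 = 2.7500, f(x_4) = 57.191406, coefficient = 1

I ≈ (0.500000/3) × 188.546875 = 31.424479
Exact value: 31.407813
Error: 0.016667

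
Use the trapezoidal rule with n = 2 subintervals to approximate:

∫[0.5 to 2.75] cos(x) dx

f(x) = cos(x)
a = 0.5, b = 2.75, n = 2
h = (b - a)/n = 1.125000

Trapezoidal rule: (h/2)[f(x₀) + 2f(x₁) + 2f(x₂) + ... + f(xₙ)]

x_0 = 0.5000, f(x_0) = 0.877583, coefficient = 1
x_1 = 1.6250, f(x_1) = -0.054177, coefficient = 2
x_2 = 2.7500, f(x_2) = -0.924302, coefficient = 1

I ≈ (1.125000/2) × -0.155074 = -0.087229
Exact value: -0.097765
Error: 0.010535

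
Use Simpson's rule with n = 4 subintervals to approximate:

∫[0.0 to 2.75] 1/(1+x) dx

f(x) = 1/(1+x)
a = 0.0, b = 2.75, n = 4
h = (b - a)/n = 0.687500

Simpson's rule: (h/3)[f(x₀) + 4f(x₁) + 2f(x₂) + ... + f(xₙ)]

x_0 = 0.0000, f(x_0) = 1.000000, coefficient = 1
x_1 = 0.6875, f(x_1) = 0.592593, coefficient = 4
x_2 = 1.3750, f(x_2) = 0.421053, coefficient = 2
x_3 = 2.0625, f(x_3) = 0.326531, coefficient = 4
x_4 = 2.7500, f(x_4) = 0.266667, coefficient = 1

I ≈ (0.687500/3) × 5.785265 = 1.325790
Exact value: 1.321756
Error: 0.004034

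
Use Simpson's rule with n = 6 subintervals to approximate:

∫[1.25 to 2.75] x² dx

f(x) = x²
a = 1.25, b = 2.75, n = 6
h = (b - a)/n = 0.250000

Simpson's rule: (h/3)[f(x₀) + 4f(x₁) + 2f(x₂) + ... + f(xₙ)]

x_0 = 1.2500, f(x_0) = 1.562500, coefficient = 1
x_1 = 1.5000, f(x_1) = 2.250000, coefficient = 4
x_2 = 1.7500, f(x_2) = 3.062500, coefficient = 2
x_3 = 2.0000, f(x_3) = 4.000000, coefficient = 4
x_4 = 2.2500, f(x_4) = 5.062500, coefficient = 2
x_5 = 2.5000, f(x_5) = 6.250000, coefficient = 4
x_6 = 2.7500, f(x_6) = 7.562500, coefficient = 1

I ≈ (0.250000/3) × 75.375000 = 6.281250
Exact value: 6.281250
Error: 0.000000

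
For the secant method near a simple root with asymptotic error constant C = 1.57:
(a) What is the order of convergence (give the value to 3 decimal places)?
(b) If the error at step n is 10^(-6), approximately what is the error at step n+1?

(a) Secant method has superlinear convergence with order φ = (1+√5)/2 ≈ 1.618.
    This means |e_{n+1}| ≈ C|e_n|^1.618.

(b) With |e_n| = 10^(-6) and C = 1.57:
    |e_{n+1}| ≈ 1.57 × (10^(-6))^1.618 = 1.57 × 10^(-9.71)

(a) ≈ 1.618 (golden ratio); (b) |e_{n+1}| ≈ 3.074e-10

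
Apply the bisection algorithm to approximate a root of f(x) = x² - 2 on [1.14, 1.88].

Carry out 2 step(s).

f(x) = x² - 2
Initial interval: [1.14, 1.88]

Iteration 1:
  c_1 = (1.140000 + 1.880000)/2 = 1.510000
  f(c_1) = f(1.510000) = 0.280100
  f(a) × f(c) < 0, new interval: [1.140000, 1.510000]
Iteration 2:
  c_2 = (1.140000 + 1.510000)/2 = 1.325000
  f(c_2) = f(1.325000) = -0.244375
  f(a) × f(c) ≥ 0, new interval: [1.325000, 1.510000]

After 2 iteration(s), the approximation is c_2 = 1.325000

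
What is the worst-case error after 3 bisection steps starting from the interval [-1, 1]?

Bisection error bound: |error| ≤ (b-a)/2^n
|error| ≤ (1 - (-1))/2^3 = 2/2^3
|error| ≤ 0.2500000000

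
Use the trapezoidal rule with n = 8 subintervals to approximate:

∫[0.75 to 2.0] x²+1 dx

f(x) = x²+1
a = 0.75, b = 2.0, n = 8
h = (b - a)/n = 0.156250

Trapezoidal rule: (h/2)[f(x₀) + 2f(x₁) + 2f(x₂) + ... + f(xₙ)]

x_0 = 0.7500, f(x_0) = 1.562500, coefficient = 1
x_1 = 0.9062, f(x_1) = 1.821289, coefficient = 2
x_2 = 1.0625, f(x_2) = 2.128906, coefficient = 2
x_3 = 1.2188, f(x_3) = 2.485352, coefficient = 2
x_4 = 1.3750, f(x_4) = 2.890625, coefficient = 2
x_5 = 1.5312, f(x_5) = 3.344727, coefficient = 2
x_6 = 1.6875, f(x_6) = 3.847656, coefficient = 2
x_7 = 1.8438, f(x_7) = 4.399414, coefficient = 2
x_8 = 2.0000, f(x_8) = 5.000000, coefficient = 1

I ≈ (0.156250/2) × 48.398438 = 3.781128
Exact value: 3.776042
Error: 0.005086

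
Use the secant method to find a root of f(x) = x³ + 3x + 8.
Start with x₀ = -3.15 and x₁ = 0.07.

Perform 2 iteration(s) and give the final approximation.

f(x) = x³ + 3x + 8
x₀ = -3.15, x₁ = 0.07

Secant formula: x_{n+1} = x_n - f(x_n)(x_n - x_{n-1})/(f(x_n) - f(x_{n-1}))

Iteration 1:
  f(-3.150000) = -32.705875
  f(0.070000) = 8.210343
  x_2 = 0.070000 - 8.210343×(0.070000 - (-3.150000))/(8.210343 - (-32.705875))
       = -0.576133
Iteration 2:
  f(0.070000) = 8.210343
  f(-0.576133) = 6.080367
  x_3 = -0.576133 - 6.080367×(-0.576133 - 0.070000)/(6.080367 - 8.210343)
       = -2.420625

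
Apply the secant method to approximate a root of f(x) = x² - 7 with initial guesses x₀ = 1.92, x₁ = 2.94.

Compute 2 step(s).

f(x) = x² - 7
x₀ = 1.92, x₁ = 2.94

Secant formula: x_{n+1} = x_n - f(x_n)(x_n - x_{n-1})/(f(x_n) - f(x_{n-1}))

Iteration 1:
  f(1.920000) = -3.313600
  f(2.940000) = 1.643600
  x_2 = 2.940000 - 1.643600×(2.940000 - 1.920000)/(1.643600 - (-3.313600))
       = 2.601811
Iteration 2:
  f(2.940000) = 1.643600
  f(2.601811) = -0.230581
  x_3 = 2.601811 - (-0.230581)×(2.601811 - 2.940000)/(-0.230581 - 1.643600)
       = 2.643418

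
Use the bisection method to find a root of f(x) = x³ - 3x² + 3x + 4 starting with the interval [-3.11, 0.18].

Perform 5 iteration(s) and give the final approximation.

f(x) = x³ - 3x² + 3x + 4
Initial interval: [-3.11, 0.18]

Iteration 1:
  c_1 = (-3.110000 + 0.180000)/2 = -1.465000
  f(c_1) = f(-1.465000) = -9.977895
  f(a) × f(c) ≥ 0, new interval: [-1.465000, 0.180000]
Iteration 2:
  c_2 = (-1.465000 + 0.180000)/2 = -0.642500
  f(c_2) = f(-0.642500) = 0.568853
  f(a) × f(c) < 0, new interval: [-1.465000, -0.642500]
Iteration 3:
  c_3 = (-1.465000 + (-0.642500))/2 = -1.053750
  f(c_3) = f(-1.053750) = -3.662490
  f(a) × f(c) ≥ 0, new interval: [-1.053750, -0.642500]
Iteration 4:
  c_4 = (-1.053750 + (-0.642500))/2 = -0.848125
  f(c_4) = f(-0.848125) = -1.312393
  f(a) × f(c) ≥ 0, new interval: [-0.848125, -0.642500]
Iteration 5:
  c_5 = (-0.848125 + (-0.642500))/2 = -0.745313
  f(c_5) = f(-0.745313) = -0.316424
  f(a) × f(c) ≥ 0, new interval: [-0.745313, -0.642500]

After 5 iteration(s), the approximation is c_5 = -0.745313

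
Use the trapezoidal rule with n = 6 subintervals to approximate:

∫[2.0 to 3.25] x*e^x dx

f(x) = x*e^x
a = 2.0, b = 3.25, n = 6
h = (b - a)/n = 0.208333

Trapezoidal rule: (h/2)[f(x₀) + 2f(x₁) + 2f(x₂) + ... + f(xₙ)]

x_0 = 2.0000, f(x_0) = 14.778112, coefficient = 1
x_1 = 2.2083, f(x_1) = 20.097017, coefficient = 2
x_2 = 2.4167, f(x_2) = 27.087053, coefficient = 2
x_3 = 2.6250, f(x_3) = 36.237007, coefficient = 2
x_4 = 2.8333, f(x_4) = 48.172446, coefficient = 2
x_5 = 3.0417, f(x_5) = 63.692848, coefficient = 2
x_6 = 3.2500, f(x_6) = 83.818605, coefficient = 1

I ≈ (0.208333/2) × 489.169460 = 50.955152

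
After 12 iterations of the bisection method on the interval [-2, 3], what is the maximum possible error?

Bisection error bound: |error| ≤ (b-a)/2^n
|error| ≤ (3 - (-2))/2^12 = 5/2^12
|error| ≤ 0.0012207031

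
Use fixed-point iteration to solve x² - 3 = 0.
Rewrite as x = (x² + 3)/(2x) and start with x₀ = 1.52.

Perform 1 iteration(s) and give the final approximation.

Equation: x² - 3 = 0
Fixed-point form: x = (x² + 3)/(2x)
x₀ = 1.52

x_1 = g(1.520000) = 1.746842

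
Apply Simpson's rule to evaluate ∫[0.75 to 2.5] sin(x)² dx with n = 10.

f(x) = sin(x)²
a = 0.75, b = 2.5, n = 10
h = (b - a)/n = 0.175000

Simpson's rule: (h/3)[f(x₀) + 4f(x₁) + 2f(x₂) + ... + f(xₙ)]

x_0 = 0.7500, f(x_0) = 0.464631, coefficient = 1
x_1 = 0.9250, f(x_1) = 0.637795, coefficient = 4
x_2 = 1.1000, f(x_2) = 0.794251, coefficient = 2
x_3 = 1.2750, f(x_3) = 0.915027, coefficient = 4
x_4 = 1.4500, f(x_4) = 0.985479, coefficient = 2
x_5 = 1.6250, f(x_5) = 0.997065, coefficient = 4
x_6 = 1.8000, f(x_6) = 0.948379, coefficient = 2
x_7 = 1.9750, f(x_7) = 0.845326, coefficient = 4
x_8 = 2.1500, f(x_8) = 0.700400, coefficient = 2
x_9 = 2.3250, f(x_9) = 0.531174, coefficient = 4
x_10 = 2.5000, f(x_10) = 0.358169, coefficient = 1

I ≈ (0.175000/3) × 23.385363 = 1.364146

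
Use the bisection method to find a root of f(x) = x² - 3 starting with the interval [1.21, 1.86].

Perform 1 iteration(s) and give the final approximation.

f(x) = x² - 3
Initial interval: [1.21, 1.86]

Iteration 1:
  c_1 = (1.210000 + 1.860000)/2 = 1.535000
  f(c_1) = f(1.535000) = -0.643775
  f(a) × f(c) ≥ 0, new interval: [1.535000, 1.860000]

After 1 iteration(s), the approximation is c_1 = 1.535000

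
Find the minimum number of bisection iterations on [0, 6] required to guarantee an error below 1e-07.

We need (b-a)/2^n ≤ 1e-07
(6 - 0)/2^n ≤ 1e-07
6/2^n ≤ 1e-07
2^n ≥ 60000000
n ≥ log₂(60000000) = 25.84
n ≥ 26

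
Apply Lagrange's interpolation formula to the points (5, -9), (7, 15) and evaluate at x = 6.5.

Lagrange interpolation formula:
P(x) = Σ yᵢ × Lᵢ(x)
where Lᵢ(x) = Π_{j≠i} (x - xⱼ)/(xᵢ - xⱼ)

L_0(6.5) = (6.5 - 7)/(5 - 7) = 0.250000
L_1(6.5) = (6.5 - 5)/(7 - 5) = 0.750000

P(6.5) = (-9)×L_0(6.5) + 15×L_1(6.5)
P(6.5) = 9.000000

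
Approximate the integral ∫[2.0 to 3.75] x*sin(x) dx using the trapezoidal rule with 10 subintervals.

f(x) = x*sin(x)
a = 2.0, b = 3.75, n = 10
h = (b - a)/n = 0.175000

Trapezoidal rule: (h/2)[f(x₀) + 2f(x₁) + 2f(x₂) + ... + f(xₙ)]

x_0 = 2.0000, f(x_0) = 1.818595, coefficient = 1
x_1 = 2.1750, f(x_1) = 1.789927, coefficient = 2
x_2 = 2.3500, f(x_2) = 1.671962, coefficient = 2
x_3 = 2.5250, f(x_3) = 1.460103, coefficient = 2
x_4 = 2.7000, f(x_4) = 1.153926, coefficient = 2
x_5 = 2.8750, f(x_5) = 0.757407, coefficient = 2
x_6 = 3.0500, f(x_6) = 0.278967, coefficient = 2
x_7 = 3.2250, f(x_7) = -0.268677, coefficient = 2
x_8 = 3.4000, f(x_8) = -0.868840, coefficient = 2
x_9 = 3.5750, f(x_9) = -1.501377, coefficient = 2
x_10 = 3.7500, f(x_10) = -2.143355, coefficient = 1

I ≈ (0.175000/2) × 8.622037 = 0.754428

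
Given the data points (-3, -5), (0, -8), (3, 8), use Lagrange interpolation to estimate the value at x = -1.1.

Lagrange interpolation formula:
P(x) = Σ yᵢ × Lᵢ(x)
where Lᵢ(x) = Π_{j≠i} (x - xⱼ)/(xᵢ - xⱼ)

L_0(-1.1) = (-1.1 - 0)/(-3 - 0) × (-1.1 - 3)/(-3 - 3) = 0.250556
L_1(-1.1) = (-1.1 - (-3))/(0 - (-3)) × (-1.1 - 3)/(0 - 3) = 0.865556
L_2(-1.1) = (-1.1 - (-3))/(3 - (-3)) × (-1.1 - 0)/(3 - 0) = -0.116111

P(-1.1) = (-5)×L_0(-1.1) + (-8)×L_1(-1.1) + 8×L_2(-1.1)
P(-1.1) = -9.106111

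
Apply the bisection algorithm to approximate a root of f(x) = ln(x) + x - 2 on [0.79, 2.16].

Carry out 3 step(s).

f(x) = ln(x) + x - 2
Initial interval: [0.79, 2.16]

Iteration 1:
  c_1 = (0.790000 + 2.160000)/2 = 1.475000
  f(c_1) = f(1.475000) = -0.136342
  f(a) × f(c) ≥ 0, new interval: [1.475000, 2.160000]
Iteration 2:
  c_2 = (1.475000 + 2.160000)/2 = 1.817500
  f(c_2) = f(1.817500) = 0.414962
  f(a) × f(c) < 0, new interval: [1.475000, 1.817500]
Iteration 3:
  c_3 = (1.475000 + 1.817500)/2 = 1.646250
  f(c_3) = f(1.646250) = 0.144750
  f(a) × f(c) < 0, new interval: [1.475000, 1.646250]

After 3 iteration(s), the approximation is c_3 = 1.646250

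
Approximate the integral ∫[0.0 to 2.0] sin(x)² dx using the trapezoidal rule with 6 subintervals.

f(x) = sin(x)²
a = 0.0, b = 2.0, n = 6
h = (b - a)/n = 0.333333

Trapezoidal rule: (h/2)[f(x₀) + 2f(x₁) + 2f(x₂) + ... + f(xₙ)]

x_0 = 0.0000, f(x_0) = 0.000000, coefficient = 1
x_1 = 0.3333, f(x_1) = 0.107056, coefficient = 2
x_2 = 0.6667, f(x_2) = 0.382381, coefficient = 2
x_3 = 1.0000, f(x_3) = 0.708073, coefficient = 2
x_4 = 1.3333, f(x_4) = 0.944663, coefficient = 2
x_5 = 1.6667, f(x_5) = 0.990837, coefficient = 2
x_6 = 2.0000, f(x_6) = 0.826822, coefficient = 1

I ≈ (0.333333/2) × 7.092844 = 1.182141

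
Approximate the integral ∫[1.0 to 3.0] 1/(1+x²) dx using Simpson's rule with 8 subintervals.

f(x) = 1/(1+x²)
a = 1.0, b = 3.0, n = 8
h = (b - a)/n = 0.250000

Simpson's rule: (h/3)[f(x₀) + 4f(x₁) + 2f(x₂) + ... + f(xₙ)]

x_0 = 1.0000, f(x_0) = 0.500000, coefficient = 1
x_1 = 1.2500, f(x_1) = 0.390244, coefficient = 4
x_2 = 1.5000, f(x_2) = 0.307692, coefficient = 2
x_3 = 1.7500, f(x_3) = 0.246154, coefficient = 4
x_4 = 2.0000, f(x_4) = 0.200000, coefficient = 2
x_5 = 2.2500, f(x_5) = 0.164948, coefficient = 4
x_6 = 2.5000, f(x_6) = 0.137931, coefficient = 2
x_7 = 2.7500, f(x_7) = 0.116788, coefficient = 4
x_8 = 3.0000, f(x_8) = 0.100000, coefficient = 1

I ≈ (0.250000/3) × 5.563785 = 0.463649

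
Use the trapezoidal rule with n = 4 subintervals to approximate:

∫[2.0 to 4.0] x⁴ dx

f(x) = x⁴
a = 2.0, b = 4.0, n = 4
h = (b - a)/n = 0.500000

Trapezoidal rule: (h/2)[f(x₀) + 2f(x₁) + 2f(x₂) + ... + f(xₙ)]

x_0 = 2.0000, f(x_0) = 16.000000, coefficient = 1
x_1 = 2.5000, f(x_1) = 39.062500, coefficient = 2
x_2 = 3.0000, f(x_2) = 81.000000, coefficient = 2
x_3 = 3.5000, f(x_3) = 150.062500, coefficient = 2
x_4 = 4.0000, f(x_4) = 256.000000, coefficient = 1

I ≈ (0.500000/2) × 812.250000 = 203.062500
Exact value: 198.400000
Error: 4.662500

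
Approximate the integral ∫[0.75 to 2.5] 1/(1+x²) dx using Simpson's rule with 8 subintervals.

f(x) = 1/(1+x²)
a = 0.75, b = 2.5, n = 8
h = (b - a)/n = 0.218750

Simpson's rule: (h/3)[f(x₀) + 4f(x₁) + 2f(x₂) + ... + f(xₙ)]

x_0 = 0.7500, f(x_0) = 0.640000, coefficient = 1
x_1 = 0.9688, f(x_1) = 0.515869, coefficient = 4
x_2 = 1.1875, f(x_2) = 0.414911, coefficient = 2
x_3 = 1.4062, f(x_3) = 0.335848, coefficient = 4
x_4 = 1.6250, f(x_4) = 0.274678, coefficient = 2
x_5 = 1.8438, f(x_5) = 0.227303, coefficient = 4
x_6 = 2.0625, f(x_6) = 0.190335, coefficient = 2
x_7 = 2.2812, f(x_7) = 0.161184, coefficient = 4
x_8 = 2.5000, f(x_8) = 0.137931, coefficient = 1

I ≈ (0.218750/3) × 7.498592 = 0.546772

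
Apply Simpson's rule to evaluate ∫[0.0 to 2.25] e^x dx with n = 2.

f(x) = e^x
a = 0.0, b = 2.25, n = 2
h = (b - a)/n = 1.125000

Simpson's rule: (h/3)[f(x₀) + 4f(x₁) + 2f(x₂) + ... + f(xₙ)]

x_0 = 0.0000, f(x_0) = 1.000000, coefficient = 1
x_1 = 1.1250, f(x_1) = 3.080217, coefficient = 4
x_2 = 2.2500, f(x_2) = 9.487736, coefficient = 1

I ≈ (1.125000/3) × 22.808603 = 8.553226
Exact value: 8.487736
Error: 0.065490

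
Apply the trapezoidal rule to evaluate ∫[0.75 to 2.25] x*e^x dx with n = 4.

f(x) = x*e^x
a = 0.75, b = 2.25, n = 4
h = (b - a)/n = 0.375000

Trapezoidal rule: (h/2)[f(x₀) + 2f(x₁) + 2f(x₂) + ... + f(xₙ)]

x_0 = 0.7500, f(x_0) = 1.587750, coefficient = 1
x_1 = 1.1250, f(x_1) = 3.465244, coefficient = 2
x_2 = 1.5000, f(x_2) = 6.722534, coefficient = 2
x_3 = 1.8750, f(x_3) = 12.226536, coefficient = 2
x_4 = 2.2500, f(x_4) = 21.347406, coefficient = 1

I ≈ (0.375000/2) × 67.763782 = 12.705709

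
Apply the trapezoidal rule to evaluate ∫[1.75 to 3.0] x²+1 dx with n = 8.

f(x) = x²+1
a = 1.75, b = 3.0, n = 8
h = (b - a)/n = 0.156250

Trapezoidal rule: (h/2)[f(x₀) + 2f(x₁) + 2f(x₂) + ... + f(xₙ)]

x_0 = 1.7500, f(x_0) = 4.062500, coefficient = 1
x_1 = 1.9062, f(x_1) = 4.633789, coefficient = 2
x_2 = 2.0625, f(x_2) = 5.253906, coefficient = 2
x_3 = 2.2188, f(x_3) = 5.922852, coefficient = 2
x_4 = 2.3750, f(x_4) = 6.640625, coefficient = 2
x_5 = 2.5312, f(x_5) = 7.407227, coefficient = 2
x_6 = 2.6875, f(x_6) = 8.222656, coefficient = 2
x_7 = 2.8438, f(x_7) = 9.086914, coefficient = 2
x_8 = 3.0000, f(x_8) = 10.000000, coefficient = 1

I ≈ (0.156250/2) × 108.398438 = 8.468628
Exact value: 8.463542
Error: 0.005086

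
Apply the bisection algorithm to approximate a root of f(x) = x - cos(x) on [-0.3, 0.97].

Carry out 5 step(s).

f(x) = x - cos(x)
Initial interval: [-0.3, 0.97]

Iteration 1:
  c_1 = (-0.300000 + 0.970000)/2 = 0.335000
  f(c_1) = f(0.335000) = -0.609410
  f(a) × f(c) ≥ 0, new interval: [0.335000, 0.970000]
Iteration 2:
  c_2 = (0.335000 + 0.970000)/2 = 0.652500
  f(c_2) = f(0.652500) = -0.142068
  f(a) × f(c) ≥ 0, new interval: [0.652500, 0.970000]
Iteration 3:
  c_3 = (0.652500 + 0.970000)/2 = 0.811250
  f(c_3) = f(0.811250) = 0.122657
  f(a) × f(c) < 0, new interval: [0.652500, 0.811250]
Iteration 4:
  c_4 = (0.652500 + 0.811250)/2 = 0.731875
  f(c_4) = f(0.731875) = -0.012048
  f(a) × f(c) ≥ 0, new interval: [0.731875, 0.811250]
Iteration 5:
  c_5 = (0.731875 + 0.811250)/2 = 0.771563
  f(c_5) = f(0.771563) = 0.054740
  f(a) × f(c) < 0, new interval: [0.731875, 0.771563]

After 5 iteration(s), the approximation is c_5 = 0.771563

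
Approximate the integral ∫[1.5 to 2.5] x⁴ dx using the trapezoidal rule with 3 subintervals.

f(x) = x⁴
a = 1.5, b = 2.5, n = 3
h = (b - a)/n = 0.333333

Trapezoidal rule: (h/2)[f(x₀) + 2f(x₁) + 2f(x₂) + ... + f(xₙ)]

x_0 = 1.5000, f(x_0) = 5.062500, coefficient = 1
x_1 = 1.8333, f(x_1) = 11.297068, coefficient = 2
x_2 = 2.1667, f(x_2) = 22.037809, coefficient = 2
x_3 = 2.5000, f(x_3) = 39.062500, coefficient = 1

I ≈ (0.333333/2) × 110.794753 = 18.465792
Exact value: 18.012500
Error: 0.453292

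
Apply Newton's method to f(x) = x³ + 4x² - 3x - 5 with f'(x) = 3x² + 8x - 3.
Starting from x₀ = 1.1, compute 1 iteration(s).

f(x) = x³ + 4x² - 3x - 5
f'(x) = 3x² + 8x - 3
x₀ = 1.1

Newton-Raphson formula: x_{n+1} = x_n - f(x_n)/f'(x_n)

Iteration 1:
  f(1.100000) = -2.129000
  f'(1.100000) = 9.430000
  x_1 = 1.100000 - (-2.129000)/9.430000 = 1.325769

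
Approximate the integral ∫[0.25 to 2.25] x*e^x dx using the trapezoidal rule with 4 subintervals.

f(x) = x*e^x
a = 0.25, b = 2.25, n = 4
h = (b - a)/n = 0.500000

Trapezoidal rule: (h/2)[f(x₀) + 2f(x₁) + 2f(x₂) + ... + f(xₙ)]

x_0 = 0.2500, f(x_0) = 0.321006, coefficient = 1
x_1 = 0.7500, f(x_1) = 1.587750, coefficient = 2
x_2 = 1.2500, f(x_2) = 4.362929, coefficient = 2
x_3 = 1.7500, f(x_3) = 10.070555, coefficient = 2
x_4 = 2.2500, f(x_4) = 21.347406, coefficient = 1

I ≈ (0.500000/2) × 53.710879 = 13.427720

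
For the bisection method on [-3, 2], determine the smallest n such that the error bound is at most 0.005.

We need (b-a)/2^n ≤ 0.005
(2 - (-3))/2^n ≤ 0.005
5/2^n ≤ 0.005
2^n ≥ 1000
n ≥ log₂(1000) = 9.97
n ≥ 10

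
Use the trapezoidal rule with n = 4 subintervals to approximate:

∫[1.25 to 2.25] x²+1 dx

f(x) = x²+1
a = 1.25, b = 2.25, n = 4
h = (b - a)/n = 0.250000

Trapezoidal rule: (h/2)[f(x₀) + 2f(x₁) + 2f(x₂) + ... + f(xₙ)]

x_0 = 1.2500, f(x_0) = 2.562500, coefficient = 1
x_1 = 1.5000, f(x_1) = 3.250000, coefficient = 2
x_2 = 1.7500, f(x_2) = 4.062500, coefficient = 2
x_3 = 2.0000, f(x_3) = 5.000000, coefficient = 2
x_4 = 2.2500, f(x_4) = 6.062500, coefficient = 1

I ≈ (0.250000/2) × 33.250000 = 4.156250
Exact value: 4.145833
Error: 0.010417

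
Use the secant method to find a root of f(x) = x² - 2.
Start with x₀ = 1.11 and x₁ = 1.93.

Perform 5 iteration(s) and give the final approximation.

f(x) = x² - 2
x₀ = 1.11, x₁ = 1.93

Secant formula: x_{n+1} = x_n - f(x_n)(x_n - x_{n-1})/(f(x_n) - f(x_{n-1}))

Iteration 1:
  f(1.110000) = -0.767900
  f(1.930000) = 1.724900
  x_2 = 1.930000 - 1.724900×(1.930000 - 1.110000)/(1.724900 - (-0.767900))
       = 1.362599
Iteration 2:
  f(1.930000) = 1.724900
  f(1.362599) = -0.143325
  x_3 = 1.362599 - (-0.143325)×(1.362599 - 1.930000)/(-0.143325 - 1.724900)
       = 1.406128
Iteration 3:
  f(1.362599) = -0.143325
  f(1.406128) = -0.022804
  x_4 = 1.406128 - (-0.022804)×(1.406128 - 1.362599)/(-0.022804 - (-0.143325))
       = 1.414364
Iteration 4:
  f(1.406128) = -0.022804
  f(1.414364) = 0.000426
  x_5 = 1.414364 - 0.000426×(1.414364 - 1.406128)/(0.000426 - (-0.022804))
       = 1.414213
Iteration 5:
  f(1.414364) = 0.000426
  f(1.414213) = -0.000001
  x_6 = 1.414213 - (-0.000001)×(1.414213 - 1.414364)/(-0.000001 - 0.000426)
       = 1.414214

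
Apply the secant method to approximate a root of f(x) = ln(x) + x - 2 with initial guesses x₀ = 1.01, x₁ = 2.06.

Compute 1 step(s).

f(x) = ln(x) + x - 2
x₀ = 1.01, x₁ = 2.06

Secant formula: x_{n+1} = x_n - f(x_n)(x_n - x_{n-1})/(f(x_n) - f(x_{n-1}))

Iteration 1:
  f(1.010000) = -0.980050
  f(2.060000) = 0.782706
  x_2 = 2.060000 - 0.782706×(2.060000 - 1.010000)/(0.782706 - (-0.980050))
       = 1.593775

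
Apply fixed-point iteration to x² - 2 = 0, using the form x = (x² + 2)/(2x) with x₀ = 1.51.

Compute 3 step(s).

Equation: x² - 2 = 0
Fixed-point form: x = (x² + 2)/(2x)
x₀ = 1.51

x_1 = g(1.510000) = 1.417252
x_2 = g(1.417252) = 1.414217
x_3 = g(1.414217) = 1.414214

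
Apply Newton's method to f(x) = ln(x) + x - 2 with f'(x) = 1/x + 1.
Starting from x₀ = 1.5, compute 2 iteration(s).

f(x) = ln(x) + x - 2
f'(x) = 1/x + 1
x₀ = 1.5

Newton-Raphson formula: x_{n+1} = x_n - f(x_n)/f'(x_n)

Iteration 1:
  f(1.500000) = -0.094535
  f'(1.500000) = 1.666667
  x_1 = 1.500000 - (-0.094535)/1.666667 = 1.556721
Iteration 2:
  f(1.556721) = -0.000697
  f'(1.556721) = 1.642376
  x_2 = 1.556721 - (-0.000697)/1.642376 = 1.557146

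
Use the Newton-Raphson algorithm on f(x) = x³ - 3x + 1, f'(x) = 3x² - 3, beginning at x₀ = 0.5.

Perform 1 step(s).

f(x) = x³ - 3x + 1
f'(x) = 3x² - 3
x₀ = 0.5

Newton-Raphson formula: x_{n+1} = x_n - f(x_n)/f'(x_n)

Iteration 1:
  f(0.500000) = -0.375000
  f'(0.500000) = -2.250000
  x_1 = 0.500000 - (-0.375000)/(-2.250000) = 0.333333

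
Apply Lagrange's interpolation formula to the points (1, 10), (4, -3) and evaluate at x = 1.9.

Lagrange interpolation formula:
P(x) = Σ yᵢ × Lᵢ(x)
where Lᵢ(x) = Π_{j≠i} (x - xⱼ)/(xᵢ - xⱼ)

L_0(1.9) = (1.9 - 4)/(1 - 4) = 0.700000
L_1(1.9) = (1.9 - 1)/(4 - 1) = 0.300000

P(1.9) = 10×L_0(1.9) + (-3)×L_1(1.9)
P(1.9) = 6.100000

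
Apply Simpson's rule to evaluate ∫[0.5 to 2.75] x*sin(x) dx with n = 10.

f(x) = x*sin(x)
a = 0.5, b = 2.75, n = 10
h = (b - a)/n = 0.225000

Simpson's rule: (h/3)[f(x₀) + 4f(x₁) + 2f(x₂) + ... + f(xₙ)]

x_0 = 0.5000, f(x_0) = 0.239713, coefficient = 1
x_1 = 0.7250, f(x_1) = 0.480773, coefficient = 4
x_2 = 0.9500, f(x_2) = 0.772745, coefficient = 2
x_3 = 1.1750, f(x_3) = 1.084161, coefficient = 4
x_4 = 1.4000, f(x_4) = 1.379630, coefficient = 2
x_5 = 1.6250, f(x_5) = 1.622613, coefficient = 4
x_6 = 1.8500, f(x_6) = 1.778359, coefficient = 2
x_7 = 2.0750, f(x_7) = 1.816786, coefficient = 4
x_8 = 2.3000, f(x_8) = 1.715122, coefficient = 2
x_9 = 2.5250, f(x_9) = 1.460103, coefficient = 4
x_10 = 2.7500, f(x_10) = 1.049568, coefficient = 1

I ≈ (0.225000/3) × 38.438736 = 2.882905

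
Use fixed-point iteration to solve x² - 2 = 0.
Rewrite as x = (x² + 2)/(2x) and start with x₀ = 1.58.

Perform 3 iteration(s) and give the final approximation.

Equation: x² - 2 = 0
Fixed-point form: x = (x² + 2)/(2x)
x₀ = 1.58

x_1 = g(1.580000) = 1.422911
x_2 = g(1.422911) = 1.414240
x_3 = g(1.414240) = 1.414214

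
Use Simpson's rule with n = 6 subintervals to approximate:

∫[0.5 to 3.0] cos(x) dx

f(x) = cos(x)
a = 0.5, b = 3.0, n = 6
h = (b - a)/n = 0.416667

Simpson's rule: (h/3)[f(x₀) + 4f(x₁) + 2f(x₂) + ... + f(xₙ)]

x_0 = 0.5000, f(x_0) = 0.877583, coefficient = 1
x_1 = 0.9167, f(x_1) = 0.608469, coefficient = 4
x_2 = 1.3333, f(x_2) = 0.235238, coefficient = 2
x_3 = 1.7500, f(x_3) = -0.178246, coefficient = 4
x_4 = 2.1667, f(x_4) = -0.561229, coefficient = 2
x_5 = 2.5833, f(x_5) = -0.848178, coefficient = 4
x_6 = 3.0000, f(x_6) = -0.989992, coefficient = 1

I ≈ (0.416667/3) × -2.436216 = -0.338363
Exact value: -0.338306
Error: 0.000058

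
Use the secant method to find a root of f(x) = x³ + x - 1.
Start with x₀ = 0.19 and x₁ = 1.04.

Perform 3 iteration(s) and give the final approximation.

f(x) = x³ + x - 1
x₀ = 0.19, x₁ = 1.04

Secant formula: x_{n+1} = x_n - f(x_n)(x_n - x_{n-1})/(f(x_n) - f(x_{n-1}))

Iteration 1:
  f(0.190000) = -0.803141
  f(1.040000) = 1.164864
  x_2 = 1.040000 - 1.164864×(1.040000 - 0.190000)/(1.164864 - (-0.803141))
       = 0.536884
Iteration 2:
  f(1.040000) = 1.164864
  f(0.536884) = -0.308362
  x_3 = 0.536884 - (-0.308362)×(0.536884 - 1.040000)/(-0.308362 - 1.164864)
       = 0.642192
Iteration 3:
  f(0.536884) = -0.308362
  f(0.642192) = -0.092962
  x_4 = 0.642192 - (-0.092962)×(0.642192 - 0.536884)/(-0.092962 - (-0.308362))
       = 0.687640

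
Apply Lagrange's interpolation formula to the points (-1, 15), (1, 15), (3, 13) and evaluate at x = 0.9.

Lagrange interpolation formula:
P(x) = Σ yᵢ × Lᵢ(x)
where Lᵢ(x) = Π_{j≠i} (x - xⱼ)/(xᵢ - xⱼ)

L_0(0.9) = (0.9 - 1)/(-1 - 1) × (0.9 - 3)/(-1 - 3) = 0.026250
L_1(0.9) = (0.9 - (-1))/(1 - (-1)) × (0.9 - 3)/(1 - 3) = 0.997500
L_2(0.9) = (0.9 - (-1))/(3 - (-1)) × (0.9 - 1)/(3 - 1) = -0.023750

P(0.9) = 15×L_0(0.9) + 15×L_1(0.9) + 13×L_2(0.9)
P(0.9) = 15.047500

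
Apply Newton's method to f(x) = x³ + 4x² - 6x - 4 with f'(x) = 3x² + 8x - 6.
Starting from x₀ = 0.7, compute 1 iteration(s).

f(x) = x³ + 4x² - 6x - 4
f'(x) = 3x² + 8x - 6
x₀ = 0.7

Newton-Raphson formula: x_{n+1} = x_n - f(x_n)/f'(x_n)

Iteration 1:
  f(0.700000) = -5.897000
  f'(0.700000) = 1.070000
  x_1 = 0.700000 - (-5.897000)/1.070000 = 6.211215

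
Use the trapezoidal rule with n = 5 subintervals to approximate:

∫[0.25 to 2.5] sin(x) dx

f(x) = sin(x)
a = 0.25, b = 2.5, n = 5
h = (b - a)/n = 0.450000

Trapezoidal rule: (h/2)[f(x₀) + 2f(x₁) + 2f(x₂) + ... + f(xₙ)]

x_0 = 0.2500, f(x_0) = 0.247404, coefficient = 1
x_1 = 0.7000, f(x_1) = 0.644218, coefficient = 2
x_2 = 1.1500, f(x_2) = 0.912764, coefficient = 2
x_3 = 1.6000, f(x_3) = 0.999574, coefficient = 2
x_4 = 2.0500, f(x_4) = 0.887362, coefficient = 2
x_5 = 2.5000, f(x_5) = 0.598472, coefficient = 1

I ≈ (0.450000/2) × 7.733711 = 1.740085
Exact value: 1.770056
Error: 0.029971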